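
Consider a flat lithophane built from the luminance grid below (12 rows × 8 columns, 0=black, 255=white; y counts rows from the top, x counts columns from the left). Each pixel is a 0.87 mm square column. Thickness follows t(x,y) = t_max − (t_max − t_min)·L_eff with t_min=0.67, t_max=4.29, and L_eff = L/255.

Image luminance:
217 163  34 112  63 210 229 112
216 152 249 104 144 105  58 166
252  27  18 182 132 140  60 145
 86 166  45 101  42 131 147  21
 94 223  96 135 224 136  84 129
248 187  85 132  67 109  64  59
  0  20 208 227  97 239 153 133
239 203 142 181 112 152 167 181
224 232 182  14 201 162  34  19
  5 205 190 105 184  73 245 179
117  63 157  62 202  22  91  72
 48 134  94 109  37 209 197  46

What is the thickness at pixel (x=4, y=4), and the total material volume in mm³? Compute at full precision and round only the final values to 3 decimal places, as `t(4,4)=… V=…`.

span = t_max - t_min = 4.29 - 0.67 = 3.620
L(4,4) = 224, L_eff = 224/255 = 0.878431
t(4,4) = 4.29 - 3.620·0.878431 = 1.110
Σt over all 12·8 pixels = 2994071/12750 ≈ 234.8290980
V = pitch²·Σt = 0.87²·2994071/12750 = 177.742

t(4,4)=1.110 V=177.742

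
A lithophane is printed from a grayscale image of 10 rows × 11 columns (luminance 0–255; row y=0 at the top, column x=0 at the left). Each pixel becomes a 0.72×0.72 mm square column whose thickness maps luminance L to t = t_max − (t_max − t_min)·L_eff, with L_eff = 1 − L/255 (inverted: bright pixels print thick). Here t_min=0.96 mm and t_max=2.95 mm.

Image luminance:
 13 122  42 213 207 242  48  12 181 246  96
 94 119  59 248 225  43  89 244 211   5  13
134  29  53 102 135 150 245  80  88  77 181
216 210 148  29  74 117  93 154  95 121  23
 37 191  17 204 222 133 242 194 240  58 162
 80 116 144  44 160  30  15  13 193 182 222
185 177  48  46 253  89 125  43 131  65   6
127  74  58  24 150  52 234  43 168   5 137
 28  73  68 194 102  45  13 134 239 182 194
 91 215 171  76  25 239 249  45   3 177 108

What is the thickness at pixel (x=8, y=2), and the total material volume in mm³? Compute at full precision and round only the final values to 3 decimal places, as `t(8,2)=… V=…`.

t(8,2)=1.647 V=107.885

span = t_max - t_min = 2.95 - 0.96 = 1.990
L(8,2) = 88, L_eff = 1 - 88/255 = 0.654902 (inverted)
t(8,2) = 2.95 - 1.990·0.654902 = 1.647
Σt over all 10·11 pixels = 1326716/6375 ≈ 208.1123137
V = pitch²·Σt = 0.72²·1326716/6375 = 107.885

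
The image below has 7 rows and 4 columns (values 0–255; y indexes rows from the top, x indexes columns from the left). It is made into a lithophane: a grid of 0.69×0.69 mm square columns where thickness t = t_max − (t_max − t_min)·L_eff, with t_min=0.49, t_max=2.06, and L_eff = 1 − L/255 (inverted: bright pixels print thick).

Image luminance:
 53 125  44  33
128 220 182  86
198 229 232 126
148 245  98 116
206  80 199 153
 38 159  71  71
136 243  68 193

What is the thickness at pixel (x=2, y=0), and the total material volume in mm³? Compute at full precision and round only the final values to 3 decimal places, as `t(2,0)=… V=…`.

t(2,0)=0.761 V=17.905

span = t_max - t_min = 2.06 - 0.49 = 1.570
L(2,0) = 44, L_eff = 1 - 44/255 = 0.827451 (inverted)
t(2,0) = 2.06 - 1.570·0.827451 = 0.761
Σt over all 7·4 pixels = 47951/1275 ≈ 37.6086275
V = pitch²·Σt = 0.69²·47951/1275 = 17.905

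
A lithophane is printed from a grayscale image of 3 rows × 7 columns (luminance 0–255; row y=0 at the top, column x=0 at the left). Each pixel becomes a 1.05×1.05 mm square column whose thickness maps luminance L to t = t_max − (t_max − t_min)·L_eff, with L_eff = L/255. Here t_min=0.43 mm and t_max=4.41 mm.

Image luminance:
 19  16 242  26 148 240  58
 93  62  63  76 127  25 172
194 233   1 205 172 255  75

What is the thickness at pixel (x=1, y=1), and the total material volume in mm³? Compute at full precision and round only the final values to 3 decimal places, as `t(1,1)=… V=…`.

span = t_max - t_min = 4.41 - 0.43 = 3.980
L(1,1) = 62, L_eff = 62/255 = 0.243137
t(1,1) = 4.41 - 3.980·0.243137 = 3.442
Σt over all 3·7 pixels = 455253/8500 ≈ 53.5591765
V = pitch²·Σt = 1.05²·455253/8500 = 59.049

t(1,1)=3.442 V=59.049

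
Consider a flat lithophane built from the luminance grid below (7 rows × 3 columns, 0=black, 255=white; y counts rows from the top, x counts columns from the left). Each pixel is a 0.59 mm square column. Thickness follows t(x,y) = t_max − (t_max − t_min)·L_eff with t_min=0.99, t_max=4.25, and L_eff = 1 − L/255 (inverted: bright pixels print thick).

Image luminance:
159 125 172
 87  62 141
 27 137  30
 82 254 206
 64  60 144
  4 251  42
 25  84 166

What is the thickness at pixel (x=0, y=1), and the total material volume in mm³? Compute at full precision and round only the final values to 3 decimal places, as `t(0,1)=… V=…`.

span = t_max - t_min = 4.25 - 0.99 = 3.260
L(0,1) = 87, L_eff = 1 - 87/255 = 0.658824 (inverted)
t(0,1) = 4.25 - 3.260·0.658824 = 2.102
Σt over all 7·3 pixels = 429039/8500 ≈ 50.4751765
V = pitch²·Σt = 0.59²·429039/8500 = 17.570

t(0,1)=2.102 V=17.570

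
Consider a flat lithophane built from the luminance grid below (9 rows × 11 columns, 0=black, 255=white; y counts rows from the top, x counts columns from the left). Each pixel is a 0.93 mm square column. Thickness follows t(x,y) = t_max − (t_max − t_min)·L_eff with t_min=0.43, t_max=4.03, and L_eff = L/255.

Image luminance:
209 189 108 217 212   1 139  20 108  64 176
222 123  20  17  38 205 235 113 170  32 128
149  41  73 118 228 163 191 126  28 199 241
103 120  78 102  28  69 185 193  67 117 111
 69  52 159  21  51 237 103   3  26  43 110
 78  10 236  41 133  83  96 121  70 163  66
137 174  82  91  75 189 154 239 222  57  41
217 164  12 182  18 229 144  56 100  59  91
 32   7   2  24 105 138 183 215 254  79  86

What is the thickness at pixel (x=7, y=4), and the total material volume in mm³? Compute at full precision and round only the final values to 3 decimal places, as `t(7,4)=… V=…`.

span = t_max - t_min = 4.03 - 0.43 = 3.600
L(7,4) = 3, L_eff = 3/255 = 0.011765
t(7,4) = 4.03 - 3.600·0.011765 = 3.988
Σt over all 9·11 pixels = 239.37
V = pitch²·Σt = 0.93²·239.37 = 207.031

t(7,4)=3.988 V=207.031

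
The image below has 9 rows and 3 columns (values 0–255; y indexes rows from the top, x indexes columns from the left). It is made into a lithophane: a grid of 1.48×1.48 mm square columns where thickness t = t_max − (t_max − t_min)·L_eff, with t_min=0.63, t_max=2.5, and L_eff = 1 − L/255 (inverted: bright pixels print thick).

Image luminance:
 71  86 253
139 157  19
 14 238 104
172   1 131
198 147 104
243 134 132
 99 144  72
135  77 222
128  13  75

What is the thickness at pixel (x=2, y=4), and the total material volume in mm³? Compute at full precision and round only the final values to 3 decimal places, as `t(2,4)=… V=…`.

t(2,4)=1.393 V=90.395

span = t_max - t_min = 2.5 - 0.63 = 1.870
L(2,4) = 104, L_eff = 1 - 104/255 = 0.592157 (inverted)
t(2,4) = 2.5 - 1.870·0.592157 = 1.393
Σt over all 9·3 pixels = 61903/1500 ≈ 41.2686667
V = pitch²·Σt = 1.48²·61903/1500 = 90.395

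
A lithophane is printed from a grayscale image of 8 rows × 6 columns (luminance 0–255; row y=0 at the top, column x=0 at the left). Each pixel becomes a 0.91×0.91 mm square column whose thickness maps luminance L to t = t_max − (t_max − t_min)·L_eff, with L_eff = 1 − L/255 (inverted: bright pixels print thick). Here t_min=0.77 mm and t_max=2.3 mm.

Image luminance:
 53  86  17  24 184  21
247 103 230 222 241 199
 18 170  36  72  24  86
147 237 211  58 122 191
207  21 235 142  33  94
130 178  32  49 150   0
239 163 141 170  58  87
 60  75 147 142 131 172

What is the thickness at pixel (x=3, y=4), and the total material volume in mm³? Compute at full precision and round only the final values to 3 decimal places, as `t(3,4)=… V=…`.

span = t_max - t_min = 2.3 - 0.77 = 1.530
L(3,4) = 142, L_eff = 1 - 142/255 = 0.443137 (inverted)
t(3,4) = 2.3 - 1.530·0.443137 = 1.622
Σt over all 8·6 pixels = 72.09
V = pitch²·Σt = 0.91²·72.09 = 59.698

t(3,4)=1.622 V=59.698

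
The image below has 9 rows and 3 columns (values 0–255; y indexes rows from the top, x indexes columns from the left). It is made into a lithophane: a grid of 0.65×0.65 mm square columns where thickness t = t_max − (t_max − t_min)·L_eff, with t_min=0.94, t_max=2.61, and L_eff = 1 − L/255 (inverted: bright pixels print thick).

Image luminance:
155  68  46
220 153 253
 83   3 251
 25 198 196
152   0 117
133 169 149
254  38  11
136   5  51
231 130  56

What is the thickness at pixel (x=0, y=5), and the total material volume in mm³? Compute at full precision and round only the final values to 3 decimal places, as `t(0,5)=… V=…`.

span = t_max - t_min = 2.61 - 0.94 = 1.670
L(0,5) = 133, L_eff = 1 - 133/255 = 0.478431 (inverted)
t(0,5) = 2.61 - 1.670·0.478431 = 1.811
Σt over all 9·3 pixels = 1195451/25500 ≈ 46.8804314
V = pitch²·Σt = 0.65²·1195451/25500 = 19.807

t(0,5)=1.811 V=19.807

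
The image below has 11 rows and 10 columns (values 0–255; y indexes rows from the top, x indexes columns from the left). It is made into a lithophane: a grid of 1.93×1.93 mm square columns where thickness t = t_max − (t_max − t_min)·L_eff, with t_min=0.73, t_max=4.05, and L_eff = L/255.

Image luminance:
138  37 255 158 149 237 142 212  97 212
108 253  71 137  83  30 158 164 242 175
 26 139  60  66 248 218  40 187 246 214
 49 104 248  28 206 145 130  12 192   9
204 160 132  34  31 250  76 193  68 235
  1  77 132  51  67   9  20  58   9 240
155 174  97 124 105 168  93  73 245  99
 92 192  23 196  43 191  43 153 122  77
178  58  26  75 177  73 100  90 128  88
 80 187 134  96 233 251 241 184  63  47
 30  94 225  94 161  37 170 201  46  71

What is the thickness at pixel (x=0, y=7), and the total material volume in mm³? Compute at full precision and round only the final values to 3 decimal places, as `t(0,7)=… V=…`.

span = t_max - t_min = 4.05 - 0.73 = 3.320
L(0,7) = 92, L_eff = 92/255 = 0.360784
t(0,7) = 4.05 - 3.320·0.360784 = 2.852
Σt over all 11·10 pixels = 135739/510 ≈ 266.1549020
V = pitch²·Σt = 1.93²·135739/510 = 991.400

t(0,7)=2.852 V=991.400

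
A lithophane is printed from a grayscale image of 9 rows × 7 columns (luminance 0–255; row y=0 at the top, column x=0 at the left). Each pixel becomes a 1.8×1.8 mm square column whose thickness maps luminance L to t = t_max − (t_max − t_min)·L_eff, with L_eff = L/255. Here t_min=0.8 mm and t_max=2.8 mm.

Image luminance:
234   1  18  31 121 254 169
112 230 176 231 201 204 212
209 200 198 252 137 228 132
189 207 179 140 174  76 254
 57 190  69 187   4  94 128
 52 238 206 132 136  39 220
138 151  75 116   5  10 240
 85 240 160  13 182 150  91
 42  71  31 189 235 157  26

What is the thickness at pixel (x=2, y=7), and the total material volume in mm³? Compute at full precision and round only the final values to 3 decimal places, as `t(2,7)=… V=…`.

t(2,7)=1.545 V=344.660

span = t_max - t_min = 2.8 - 0.8 = 2.000
L(2,7) = 160, L_eff = 160/255 = 0.627451
t(2,7) = 2.8 - 2.000·0.627451 = 1.545
Σt over all 9·7 pixels = 9042/85 ≈ 106.3764706
V = pitch²·Σt = 1.8²·9042/85 = 344.660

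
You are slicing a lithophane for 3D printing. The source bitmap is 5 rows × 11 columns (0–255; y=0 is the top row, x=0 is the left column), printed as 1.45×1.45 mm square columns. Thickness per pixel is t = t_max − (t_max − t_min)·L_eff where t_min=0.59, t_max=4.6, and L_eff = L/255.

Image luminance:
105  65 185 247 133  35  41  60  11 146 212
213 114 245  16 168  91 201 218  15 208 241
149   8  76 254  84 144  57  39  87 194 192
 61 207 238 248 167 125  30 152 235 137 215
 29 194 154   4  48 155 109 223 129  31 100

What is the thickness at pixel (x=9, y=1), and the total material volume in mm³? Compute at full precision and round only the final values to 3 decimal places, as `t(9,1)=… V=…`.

t(9,1)=1.329 V=292.392

span = t_max - t_min = 4.6 - 0.59 = 4.010
L(9,1) = 208, L_eff = 208/255 = 0.815686
t(9,1) = 4.6 - 4.010·0.815686 = 1.329
Σt over all 5·11 pixels = 236417/1700 ≈ 139.0688235
V = pitch²·Σt = 1.45²·236417/1700 = 292.392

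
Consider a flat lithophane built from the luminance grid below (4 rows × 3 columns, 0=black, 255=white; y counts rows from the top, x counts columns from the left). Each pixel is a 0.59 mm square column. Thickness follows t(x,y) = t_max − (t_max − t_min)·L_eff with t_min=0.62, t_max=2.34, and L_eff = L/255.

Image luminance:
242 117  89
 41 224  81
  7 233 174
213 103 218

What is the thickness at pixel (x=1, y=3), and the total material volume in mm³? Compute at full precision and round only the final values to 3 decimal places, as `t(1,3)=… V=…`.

span = t_max - t_min = 2.34 - 0.62 = 1.720
L(1,3) = 103, L_eff = 103/255 = 0.403922
t(1,3) = 2.34 - 1.720·0.403922 = 1.645
Σt over all 4·3 pixels = 104104/6375 ≈ 16.3300392
V = pitch²·Σt = 0.59²·104104/6375 = 5.684

t(1,3)=1.645 V=5.684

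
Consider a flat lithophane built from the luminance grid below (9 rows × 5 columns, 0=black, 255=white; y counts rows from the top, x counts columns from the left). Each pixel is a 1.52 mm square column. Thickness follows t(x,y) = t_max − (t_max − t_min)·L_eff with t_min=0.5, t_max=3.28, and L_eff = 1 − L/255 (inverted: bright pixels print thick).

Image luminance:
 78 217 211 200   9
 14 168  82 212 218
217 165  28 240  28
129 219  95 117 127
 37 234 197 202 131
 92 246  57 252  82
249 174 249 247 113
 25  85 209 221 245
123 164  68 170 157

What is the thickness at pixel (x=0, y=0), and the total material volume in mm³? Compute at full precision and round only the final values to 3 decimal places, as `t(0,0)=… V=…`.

span = t_max - t_min = 3.28 - 0.5 = 2.780
L(0,0) = 78, L_eff = 1 - 78/255 = 0.694118 (inverted)
t(0,0) = 3.28 - 2.780·0.694118 = 1.350
Σt over all 9·5 pixels = 616246/6375 ≈ 96.6660392
V = pitch²·Σt = 1.52²·616246/6375 = 223.337

t(0,0)=1.350 V=223.337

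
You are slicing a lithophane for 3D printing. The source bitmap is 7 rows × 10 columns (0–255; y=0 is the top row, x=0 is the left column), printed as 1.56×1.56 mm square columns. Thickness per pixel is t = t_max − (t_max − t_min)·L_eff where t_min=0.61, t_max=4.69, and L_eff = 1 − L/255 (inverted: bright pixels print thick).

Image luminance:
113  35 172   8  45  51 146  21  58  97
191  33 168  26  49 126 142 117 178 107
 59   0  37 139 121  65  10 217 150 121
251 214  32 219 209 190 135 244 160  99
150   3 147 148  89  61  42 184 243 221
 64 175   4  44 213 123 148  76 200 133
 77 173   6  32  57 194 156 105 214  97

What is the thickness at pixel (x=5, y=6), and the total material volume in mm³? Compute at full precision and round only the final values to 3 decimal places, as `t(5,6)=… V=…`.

t(5,6)=3.714 V=420.633

span = t_max - t_min = 4.69 - 0.61 = 4.080
L(5,6) = 194, L_eff = 1 - 194/255 = 0.239216 (inverted)
t(5,6) = 4.69 - 4.080·0.239216 = 3.714
Σt over all 7·10 pixels = 172.844
V = pitch²·Σt = 1.56²·172.844 = 420.633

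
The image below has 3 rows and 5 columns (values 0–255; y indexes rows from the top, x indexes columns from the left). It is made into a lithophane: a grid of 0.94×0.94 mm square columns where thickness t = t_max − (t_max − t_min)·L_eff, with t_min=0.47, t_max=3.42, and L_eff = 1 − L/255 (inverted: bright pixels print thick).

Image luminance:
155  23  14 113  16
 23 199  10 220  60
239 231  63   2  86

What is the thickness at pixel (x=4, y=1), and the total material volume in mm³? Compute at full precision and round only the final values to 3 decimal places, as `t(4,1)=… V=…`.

t(4,1)=1.164 V=21.092

span = t_max - t_min = 3.42 - 0.47 = 2.950
L(4,1) = 60, L_eff = 1 - 60/255 = 0.764706 (inverted)
t(4,1) = 3.42 - 2.950·0.764706 = 1.164
Σt over all 3·5 pixels = 121741/5100 ≈ 23.8707843
V = pitch²·Σt = 0.94²·121741/5100 = 21.092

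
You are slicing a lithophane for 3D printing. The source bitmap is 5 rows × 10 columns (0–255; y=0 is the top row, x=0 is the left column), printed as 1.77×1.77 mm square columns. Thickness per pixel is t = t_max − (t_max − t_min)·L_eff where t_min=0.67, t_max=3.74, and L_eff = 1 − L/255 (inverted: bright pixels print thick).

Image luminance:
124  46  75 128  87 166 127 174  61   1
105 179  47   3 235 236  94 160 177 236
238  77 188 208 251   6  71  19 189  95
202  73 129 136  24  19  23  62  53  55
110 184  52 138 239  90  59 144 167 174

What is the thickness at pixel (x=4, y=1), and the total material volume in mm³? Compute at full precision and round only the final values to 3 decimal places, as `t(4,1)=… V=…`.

span = t_max - t_min = 3.74 - 0.67 = 3.070
L(4,1) = 235, L_eff = 1 - 235/255 = 0.078431 (inverted)
t(4,1) = 3.74 - 3.070·0.078431 = 3.499
Σt over all 5·10 pixels = 1338301/12750 ≈ 104.9647843
V = pitch²·Σt = 1.77²·1338301/12750 = 328.844

t(4,1)=3.499 V=328.844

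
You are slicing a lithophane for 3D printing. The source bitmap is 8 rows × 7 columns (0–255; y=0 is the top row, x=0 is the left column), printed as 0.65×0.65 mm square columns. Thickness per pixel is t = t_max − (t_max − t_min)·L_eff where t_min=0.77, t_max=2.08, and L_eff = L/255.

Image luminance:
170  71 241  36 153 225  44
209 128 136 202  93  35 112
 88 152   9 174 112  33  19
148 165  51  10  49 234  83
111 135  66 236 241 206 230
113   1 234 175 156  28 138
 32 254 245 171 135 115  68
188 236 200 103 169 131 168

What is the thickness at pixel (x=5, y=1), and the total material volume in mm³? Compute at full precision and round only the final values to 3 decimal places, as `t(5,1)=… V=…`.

t(5,1)=1.900 V=33.006

span = t_max - t_min = 2.08 - 0.77 = 1.310
L(5,1) = 35, L_eff = 35/255 = 0.137255
t(5,1) = 2.08 - 1.310·0.137255 = 1.900
Σt over all 8·7 pixels = 664021/8500 ≈ 78.1201176
V = pitch²·Σt = 0.65²·664021/8500 = 33.006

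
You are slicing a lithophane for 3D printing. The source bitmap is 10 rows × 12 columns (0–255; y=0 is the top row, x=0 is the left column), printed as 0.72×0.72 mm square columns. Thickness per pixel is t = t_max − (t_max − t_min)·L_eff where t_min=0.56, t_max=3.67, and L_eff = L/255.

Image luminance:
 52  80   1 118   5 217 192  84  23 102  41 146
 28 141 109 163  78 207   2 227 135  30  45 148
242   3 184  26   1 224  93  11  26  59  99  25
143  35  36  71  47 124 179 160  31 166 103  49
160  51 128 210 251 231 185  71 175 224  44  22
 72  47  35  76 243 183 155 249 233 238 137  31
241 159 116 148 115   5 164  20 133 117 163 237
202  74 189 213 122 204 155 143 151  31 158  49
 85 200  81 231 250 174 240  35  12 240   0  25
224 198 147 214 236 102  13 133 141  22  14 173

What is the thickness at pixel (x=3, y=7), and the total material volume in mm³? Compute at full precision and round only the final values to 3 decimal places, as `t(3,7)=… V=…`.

t(3,7)=1.072 V=136.874

span = t_max - t_min = 3.67 - 0.56 = 3.110
L(3,7) = 213, L_eff = 213/255 = 0.835294
t(3,7) = 3.67 - 3.110·0.835294 = 1.072
Σt over all 10·12 pixels = 6732829/25500 ≈ 264.0325098
V = pitch²·Σt = 0.72²·6732829/25500 = 136.874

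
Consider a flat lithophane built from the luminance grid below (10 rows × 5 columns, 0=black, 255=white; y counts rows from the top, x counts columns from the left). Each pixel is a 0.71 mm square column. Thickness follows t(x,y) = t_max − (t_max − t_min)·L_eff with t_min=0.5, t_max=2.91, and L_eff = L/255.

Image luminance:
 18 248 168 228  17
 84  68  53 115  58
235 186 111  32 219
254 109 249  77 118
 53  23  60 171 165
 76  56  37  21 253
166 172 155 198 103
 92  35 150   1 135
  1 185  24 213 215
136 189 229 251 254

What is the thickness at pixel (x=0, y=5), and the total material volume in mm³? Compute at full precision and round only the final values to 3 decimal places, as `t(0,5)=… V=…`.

t(0,5)=2.192 V=42.541

span = t_max - t_min = 2.91 - 0.5 = 2.410
L(0,5) = 76, L_eff = 76/255 = 0.298039
t(0,5) = 2.91 - 2.410·0.298039 = 2.192
Σt over all 10·5 pixels = 537986/6375 ≈ 84.3899608
V = pitch²·Σt = 0.71²·537986/6375 = 42.541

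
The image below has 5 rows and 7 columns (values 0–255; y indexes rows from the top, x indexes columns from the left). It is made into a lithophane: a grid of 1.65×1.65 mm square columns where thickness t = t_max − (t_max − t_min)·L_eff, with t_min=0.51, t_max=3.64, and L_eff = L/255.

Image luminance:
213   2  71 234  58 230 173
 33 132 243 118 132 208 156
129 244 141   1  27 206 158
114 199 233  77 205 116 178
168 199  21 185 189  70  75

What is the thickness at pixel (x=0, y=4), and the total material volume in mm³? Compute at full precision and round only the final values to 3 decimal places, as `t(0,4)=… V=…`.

span = t_max - t_min = 3.64 - 0.51 = 3.130
L(0,4) = 168, L_eff = 168/255 = 0.658824
t(0,4) = 3.64 - 3.130·0.658824 = 1.578
Σt over all 5·7 pixels = 283851/4250 ≈ 66.7884706
V = pitch²·Σt = 1.65²·283851/4250 = 181.832

t(0,4)=1.578 V=181.832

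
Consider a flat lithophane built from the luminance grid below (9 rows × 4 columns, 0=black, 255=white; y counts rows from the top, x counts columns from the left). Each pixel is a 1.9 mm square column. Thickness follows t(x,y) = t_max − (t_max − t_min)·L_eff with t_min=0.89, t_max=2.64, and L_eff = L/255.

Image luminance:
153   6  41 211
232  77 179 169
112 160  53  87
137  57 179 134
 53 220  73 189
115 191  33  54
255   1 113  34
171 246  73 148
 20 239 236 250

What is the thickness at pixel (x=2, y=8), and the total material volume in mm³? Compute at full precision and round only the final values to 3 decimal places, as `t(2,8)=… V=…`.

t(2,8)=1.020 V=226.629

span = t_max - t_min = 2.64 - 0.89 = 1.750
L(2,8) = 236, L_eff = 236/255 = 0.925490
t(2,8) = 2.64 - 1.750·0.925490 = 1.020
Σt over all 9·4 pixels = 106723/1700 ≈ 62.7782353
V = pitch²·Σt = 1.9²·106723/1700 = 226.629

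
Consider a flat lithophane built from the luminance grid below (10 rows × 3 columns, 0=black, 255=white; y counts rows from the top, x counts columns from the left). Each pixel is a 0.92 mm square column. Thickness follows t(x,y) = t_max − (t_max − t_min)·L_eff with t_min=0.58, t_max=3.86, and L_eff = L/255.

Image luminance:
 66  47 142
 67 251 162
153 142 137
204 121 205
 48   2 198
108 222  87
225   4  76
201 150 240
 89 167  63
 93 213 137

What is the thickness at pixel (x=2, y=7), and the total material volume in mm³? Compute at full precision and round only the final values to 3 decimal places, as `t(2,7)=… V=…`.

t(2,7)=0.773 V=54.247

span = t_max - t_min = 3.86 - 0.58 = 3.280
L(2,7) = 240, L_eff = 240/255 = 0.941176
t(2,7) = 3.86 - 3.280·0.941176 = 0.773
Σt over all 10·3 pixels = 27239/425 ≈ 64.0917647
V = pitch²·Σt = 0.92²·27239/425 = 54.247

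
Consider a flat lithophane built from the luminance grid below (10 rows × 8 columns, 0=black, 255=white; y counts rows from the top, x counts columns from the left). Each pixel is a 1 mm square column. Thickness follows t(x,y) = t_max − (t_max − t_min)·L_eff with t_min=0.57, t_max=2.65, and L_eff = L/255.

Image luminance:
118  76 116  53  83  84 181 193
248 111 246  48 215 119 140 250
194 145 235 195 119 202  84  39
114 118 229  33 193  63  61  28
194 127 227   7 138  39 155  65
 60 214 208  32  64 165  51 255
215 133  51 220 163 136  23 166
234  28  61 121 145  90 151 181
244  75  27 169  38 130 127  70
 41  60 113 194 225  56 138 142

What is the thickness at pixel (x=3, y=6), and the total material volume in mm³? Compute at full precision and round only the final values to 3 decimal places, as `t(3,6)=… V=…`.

t(3,6)=0.855 V=127.976

span = t_max - t_min = 2.65 - 0.57 = 2.080
L(3,6) = 220, L_eff = 220/255 = 0.862745
t(3,6) = 2.65 - 2.080·0.862745 = 0.855
Σt over all 10·8 pixels = 815848/6375 ≈ 127.9761569
V = pitch²·Σt = 1²·815848/6375 = 127.976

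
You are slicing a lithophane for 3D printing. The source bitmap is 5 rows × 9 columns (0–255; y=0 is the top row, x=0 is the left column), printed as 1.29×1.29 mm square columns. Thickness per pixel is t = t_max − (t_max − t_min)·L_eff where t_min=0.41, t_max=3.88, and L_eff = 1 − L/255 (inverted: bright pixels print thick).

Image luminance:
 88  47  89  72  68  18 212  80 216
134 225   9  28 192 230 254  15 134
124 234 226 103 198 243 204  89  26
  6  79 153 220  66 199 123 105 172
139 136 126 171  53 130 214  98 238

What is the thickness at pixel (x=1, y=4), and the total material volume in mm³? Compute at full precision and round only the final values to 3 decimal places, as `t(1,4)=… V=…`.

span = t_max - t_min = 3.88 - 0.41 = 3.470
L(1,4) = 136, L_eff = 1 - 136/255 = 0.466667 (inverted)
t(1,4) = 3.88 - 3.470·0.466667 = 2.261
Σt over all 5·9 pixels = 2547617/25500 ≈ 99.9065490
V = pitch²·Σt = 1.29²·2547617/25500 = 166.254

t(1,4)=2.261 V=166.254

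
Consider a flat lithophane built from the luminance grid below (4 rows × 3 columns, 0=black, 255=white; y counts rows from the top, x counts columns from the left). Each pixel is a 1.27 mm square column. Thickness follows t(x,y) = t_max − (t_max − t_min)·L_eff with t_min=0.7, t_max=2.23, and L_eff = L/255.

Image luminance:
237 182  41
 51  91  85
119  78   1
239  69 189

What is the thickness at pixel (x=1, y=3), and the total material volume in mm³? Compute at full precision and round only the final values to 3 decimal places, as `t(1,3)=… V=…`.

t(1,3)=1.816 V=29.787

span = t_max - t_min = 2.23 - 0.7 = 1.530
L(1,3) = 69, L_eff = 69/255 = 0.270588
t(1,3) = 2.23 - 1.530·0.270588 = 1.816
Σt over all 4·3 pixels = 18.468
V = pitch²·Σt = 1.27²·18.468 = 29.787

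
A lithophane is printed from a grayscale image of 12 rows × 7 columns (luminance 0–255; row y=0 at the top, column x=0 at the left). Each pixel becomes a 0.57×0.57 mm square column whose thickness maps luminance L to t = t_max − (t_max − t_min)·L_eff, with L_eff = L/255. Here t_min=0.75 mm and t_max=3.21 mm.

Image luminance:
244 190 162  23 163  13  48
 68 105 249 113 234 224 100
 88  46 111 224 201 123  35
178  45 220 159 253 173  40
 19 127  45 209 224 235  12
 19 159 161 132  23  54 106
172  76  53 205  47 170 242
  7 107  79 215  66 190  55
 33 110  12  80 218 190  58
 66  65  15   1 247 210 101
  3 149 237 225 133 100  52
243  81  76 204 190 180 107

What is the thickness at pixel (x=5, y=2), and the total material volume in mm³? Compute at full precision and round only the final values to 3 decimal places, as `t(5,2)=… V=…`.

t(5,2)=2.023 V=54.924

span = t_max - t_min = 3.21 - 0.75 = 2.460
L(5,2) = 123, L_eff = 123/255 = 0.482353
t(5,2) = 3.21 - 2.460·0.482353 = 2.023
Σt over all 12·7 pixels = 718463/4250 ≈ 169.0501176
V = pitch²·Σt = 0.57²·718463/4250 = 54.924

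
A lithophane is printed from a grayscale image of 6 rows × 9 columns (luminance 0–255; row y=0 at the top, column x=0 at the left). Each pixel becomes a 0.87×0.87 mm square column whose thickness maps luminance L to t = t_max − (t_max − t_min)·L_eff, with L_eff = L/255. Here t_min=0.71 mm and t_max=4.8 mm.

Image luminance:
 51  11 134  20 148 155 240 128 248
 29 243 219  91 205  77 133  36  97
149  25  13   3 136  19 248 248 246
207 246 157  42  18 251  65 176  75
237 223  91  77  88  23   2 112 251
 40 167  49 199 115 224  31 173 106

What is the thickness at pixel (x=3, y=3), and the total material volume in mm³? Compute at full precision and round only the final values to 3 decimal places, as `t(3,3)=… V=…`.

span = t_max - t_min = 4.8 - 0.71 = 4.090
L(3,3) = 42, L_eff = 42/255 = 0.164706
t(3,3) = 4.8 - 4.090·0.164706 = 4.126
Σt over all 6·9 pixels = 3829627/25500 ≈ 150.1814510
V = pitch²·Σt = 0.87²·3829627/25500 = 113.672

t(3,3)=4.126 V=113.672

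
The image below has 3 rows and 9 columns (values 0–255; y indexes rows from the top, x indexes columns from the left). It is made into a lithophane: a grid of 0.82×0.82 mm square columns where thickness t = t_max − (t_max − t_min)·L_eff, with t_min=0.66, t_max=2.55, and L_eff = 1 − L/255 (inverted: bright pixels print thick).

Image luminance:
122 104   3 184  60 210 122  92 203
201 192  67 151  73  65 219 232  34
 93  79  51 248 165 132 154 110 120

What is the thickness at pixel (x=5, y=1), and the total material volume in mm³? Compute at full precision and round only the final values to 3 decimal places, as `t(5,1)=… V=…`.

span = t_max - t_min = 2.55 - 0.66 = 1.890
L(5,1) = 65, L_eff = 1 - 65/255 = 0.745098 (inverted)
t(5,1) = 2.55 - 1.890·0.745098 = 1.142
Σt over all 3·9 pixels = 92772/2125 ≈ 43.6574118
V = pitch²·Σt = 0.82²·92772/2125 = 29.355

t(5,1)=1.142 V=29.355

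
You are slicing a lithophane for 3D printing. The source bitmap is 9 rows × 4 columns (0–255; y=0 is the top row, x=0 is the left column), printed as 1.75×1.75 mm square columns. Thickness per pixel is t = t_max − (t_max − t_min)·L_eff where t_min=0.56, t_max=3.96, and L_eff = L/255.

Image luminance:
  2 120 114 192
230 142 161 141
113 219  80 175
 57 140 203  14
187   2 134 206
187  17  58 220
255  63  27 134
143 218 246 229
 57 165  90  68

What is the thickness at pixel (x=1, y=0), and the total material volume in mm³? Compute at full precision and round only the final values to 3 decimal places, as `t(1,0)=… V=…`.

t(1,0)=2.360 V=240.223

span = t_max - t_min = 3.96 - 0.56 = 3.400
L(1,0) = 120, L_eff = 120/255 = 0.470588
t(1,0) = 3.96 - 3.400·0.470588 = 2.360
Σt over all 9·4 pixels = 78.44
V = pitch²·Σt = 1.75²·78.44 = 240.223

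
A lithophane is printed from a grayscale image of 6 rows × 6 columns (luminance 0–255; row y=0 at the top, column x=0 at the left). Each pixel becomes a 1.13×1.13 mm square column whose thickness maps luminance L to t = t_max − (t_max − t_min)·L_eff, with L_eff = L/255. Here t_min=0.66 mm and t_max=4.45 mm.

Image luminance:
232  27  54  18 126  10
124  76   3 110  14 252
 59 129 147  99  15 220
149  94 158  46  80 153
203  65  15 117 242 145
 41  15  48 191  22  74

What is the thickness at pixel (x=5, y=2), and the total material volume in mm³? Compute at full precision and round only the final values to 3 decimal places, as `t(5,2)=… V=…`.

t(5,2)=1.180 V=136.750

span = t_max - t_min = 4.45 - 0.66 = 3.790
L(5,2) = 220, L_eff = 220/255 = 0.862745
t(5,2) = 4.45 - 3.790·0.862745 = 1.180
Σt over all 6·6 pixels = 910311/8500 ≈ 107.0954118
V = pitch²·Σt = 1.13²·910311/8500 = 136.750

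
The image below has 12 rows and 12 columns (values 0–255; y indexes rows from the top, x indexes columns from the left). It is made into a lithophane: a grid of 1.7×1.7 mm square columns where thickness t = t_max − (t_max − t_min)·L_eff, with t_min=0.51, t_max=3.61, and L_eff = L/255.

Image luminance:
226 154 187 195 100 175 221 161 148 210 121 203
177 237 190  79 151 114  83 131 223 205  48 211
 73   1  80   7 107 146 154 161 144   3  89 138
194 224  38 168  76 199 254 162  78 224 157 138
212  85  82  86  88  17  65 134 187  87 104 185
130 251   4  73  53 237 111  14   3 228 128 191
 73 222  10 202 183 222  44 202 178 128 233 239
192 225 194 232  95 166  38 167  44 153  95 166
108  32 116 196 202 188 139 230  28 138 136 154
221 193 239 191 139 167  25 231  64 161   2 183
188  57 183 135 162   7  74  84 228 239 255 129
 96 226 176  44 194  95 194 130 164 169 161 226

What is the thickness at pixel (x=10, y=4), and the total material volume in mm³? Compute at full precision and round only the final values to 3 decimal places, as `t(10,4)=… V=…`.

span = t_max - t_min = 3.61 - 0.51 = 3.100
L(10,4) = 104, L_eff = 104/255 = 0.407843
t(10,4) = 3.61 - 3.100·0.407843 = 2.346
Σt over all 12·12 pixels = 68941/255 ≈ 270.3568627
V = pitch²·Σt = 1.7²·68941/255 = 781.331

t(10,4)=2.346 V=781.331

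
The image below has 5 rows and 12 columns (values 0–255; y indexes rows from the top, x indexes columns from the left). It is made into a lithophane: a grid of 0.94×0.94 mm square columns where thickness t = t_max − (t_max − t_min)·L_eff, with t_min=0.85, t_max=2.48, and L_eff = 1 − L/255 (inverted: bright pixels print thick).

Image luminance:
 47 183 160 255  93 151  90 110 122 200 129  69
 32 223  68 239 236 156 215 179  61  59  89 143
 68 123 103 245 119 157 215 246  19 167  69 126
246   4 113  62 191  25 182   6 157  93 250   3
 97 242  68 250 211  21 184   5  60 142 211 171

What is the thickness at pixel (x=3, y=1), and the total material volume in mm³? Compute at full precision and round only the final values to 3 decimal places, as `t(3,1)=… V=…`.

t(3,1)=2.378 V=90.023

span = t_max - t_min = 2.48 - 0.85 = 1.630
L(3,1) = 239, L_eff = 1 - 239/255 = 0.062745 (inverted)
t(3,1) = 2.48 - 1.630·0.062745 = 2.378
Σt over all 5·12 pixels = 129899/1275 ≈ 101.8815686
V = pitch²·Σt = 0.94²·129899/1275 = 90.023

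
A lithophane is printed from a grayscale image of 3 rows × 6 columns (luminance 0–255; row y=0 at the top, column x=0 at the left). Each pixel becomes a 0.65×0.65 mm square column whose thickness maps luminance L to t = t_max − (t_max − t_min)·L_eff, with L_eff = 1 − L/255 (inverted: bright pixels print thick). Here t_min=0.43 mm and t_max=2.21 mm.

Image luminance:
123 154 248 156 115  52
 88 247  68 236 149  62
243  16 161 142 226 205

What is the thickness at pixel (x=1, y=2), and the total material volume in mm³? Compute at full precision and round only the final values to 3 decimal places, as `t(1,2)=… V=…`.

span = t_max - t_min = 2.21 - 0.43 = 1.780
L(1,2) = 16, L_eff = 1 - 16/255 = 0.937255 (inverted)
t(1,2) = 2.21 - 1.780·0.937255 = 0.542
Σt over all 3·6 pixels = 56364/2125 ≈ 26.5242353
V = pitch²·Σt = 0.65²·56364/2125 = 11.206

t(1,2)=0.542 V=11.206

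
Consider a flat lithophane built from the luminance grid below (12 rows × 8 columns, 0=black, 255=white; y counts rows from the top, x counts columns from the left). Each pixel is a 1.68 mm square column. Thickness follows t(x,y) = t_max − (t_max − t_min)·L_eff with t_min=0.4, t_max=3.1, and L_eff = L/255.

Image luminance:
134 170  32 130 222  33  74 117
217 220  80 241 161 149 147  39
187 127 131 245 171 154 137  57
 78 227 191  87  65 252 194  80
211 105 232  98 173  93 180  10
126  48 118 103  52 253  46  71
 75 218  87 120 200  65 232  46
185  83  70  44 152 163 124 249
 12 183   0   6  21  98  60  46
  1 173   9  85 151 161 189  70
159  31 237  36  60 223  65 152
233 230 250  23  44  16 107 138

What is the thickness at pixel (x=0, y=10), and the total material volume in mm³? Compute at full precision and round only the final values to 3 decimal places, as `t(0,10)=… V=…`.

span = t_max - t_min = 3.1 - 0.4 = 2.700
L(0,10) = 159, L_eff = 159/255 = 0.623529
t(0,10) = 3.1 - 2.700·0.623529 = 1.416
Σt over all 12·8 pixels = 14631/85 ≈ 172.1294118
V = pitch²·Σt = 1.68²·14631/85 = 485.818

t(0,10)=1.416 V=485.818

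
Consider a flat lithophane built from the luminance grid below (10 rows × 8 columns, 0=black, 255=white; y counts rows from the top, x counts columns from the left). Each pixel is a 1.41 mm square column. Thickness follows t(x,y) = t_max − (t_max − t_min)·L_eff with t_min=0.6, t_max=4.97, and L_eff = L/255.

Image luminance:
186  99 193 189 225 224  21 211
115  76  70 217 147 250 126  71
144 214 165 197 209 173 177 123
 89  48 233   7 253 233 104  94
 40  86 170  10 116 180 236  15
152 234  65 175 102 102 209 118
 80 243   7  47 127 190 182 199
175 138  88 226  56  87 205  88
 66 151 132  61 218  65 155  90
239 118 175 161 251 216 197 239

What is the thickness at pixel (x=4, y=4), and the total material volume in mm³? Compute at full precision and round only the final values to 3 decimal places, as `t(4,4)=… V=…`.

t(4,4)=2.982 V=396.442

span = t_max - t_min = 4.97 - 0.6 = 4.370
L(4,4) = 116, L_eff = 116/255 = 0.454902
t(4,4) = 4.97 - 4.370·0.454902 = 2.982
Σt over all 10·8 pixels = 338993/1700 ≈ 199.4076471
V = pitch²·Σt = 1.41²·338993/1700 = 396.442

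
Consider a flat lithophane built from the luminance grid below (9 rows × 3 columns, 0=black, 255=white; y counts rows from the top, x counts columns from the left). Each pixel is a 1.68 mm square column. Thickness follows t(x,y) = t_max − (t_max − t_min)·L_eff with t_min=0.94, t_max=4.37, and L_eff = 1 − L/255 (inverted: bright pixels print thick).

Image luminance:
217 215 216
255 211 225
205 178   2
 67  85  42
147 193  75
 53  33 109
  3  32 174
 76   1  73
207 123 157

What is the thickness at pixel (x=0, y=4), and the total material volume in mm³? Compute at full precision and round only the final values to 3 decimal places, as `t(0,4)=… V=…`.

t(0,4)=2.917 V=199.723

span = t_max - t_min = 4.37 - 0.94 = 3.430
L(0,4) = 147, L_eff = 1 - 147/255 = 0.423529 (inverted)
t(0,4) = 4.37 - 3.430·0.423529 = 2.917
Σt over all 9·3 pixels = 451118/6375 ≈ 70.7636078
V = pitch²·Σt = 1.68²·451118/6375 = 199.723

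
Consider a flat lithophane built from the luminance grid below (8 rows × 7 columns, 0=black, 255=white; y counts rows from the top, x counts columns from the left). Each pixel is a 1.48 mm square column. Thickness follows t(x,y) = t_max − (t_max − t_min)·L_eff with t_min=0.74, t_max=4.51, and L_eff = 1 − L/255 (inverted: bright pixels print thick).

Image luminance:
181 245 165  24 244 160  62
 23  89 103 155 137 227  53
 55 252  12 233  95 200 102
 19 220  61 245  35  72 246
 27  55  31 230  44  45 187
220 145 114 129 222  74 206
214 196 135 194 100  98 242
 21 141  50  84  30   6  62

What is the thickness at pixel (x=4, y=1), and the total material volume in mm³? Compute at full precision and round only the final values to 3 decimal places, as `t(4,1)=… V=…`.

span = t_max - t_min = 4.51 - 0.74 = 3.770
L(4,1) = 137, L_eff = 1 - 137/255 = 0.462745 (inverted)
t(4,1) = 4.51 - 3.770·0.462745 = 2.765
Σt over all 8·7 pixels = 1234043/8500 ≈ 145.1815294
V = pitch²·Σt = 1.48²·1234043/8500 = 318.006

t(4,1)=2.765 V=318.006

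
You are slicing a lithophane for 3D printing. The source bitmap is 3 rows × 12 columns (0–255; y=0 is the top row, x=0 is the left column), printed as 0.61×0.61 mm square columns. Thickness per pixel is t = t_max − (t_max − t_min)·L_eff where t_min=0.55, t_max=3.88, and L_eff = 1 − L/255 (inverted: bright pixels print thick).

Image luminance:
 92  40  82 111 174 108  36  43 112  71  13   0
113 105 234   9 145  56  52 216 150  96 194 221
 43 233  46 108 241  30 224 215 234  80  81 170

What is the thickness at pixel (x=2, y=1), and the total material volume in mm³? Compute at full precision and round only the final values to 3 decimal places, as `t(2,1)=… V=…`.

span = t_max - t_min = 3.88 - 0.55 = 3.330
L(2,1) = 234, L_eff = 1 - 234/255 = 0.082353 (inverted)
t(2,1) = 3.88 - 3.330·0.082353 = 3.606
Σt over all 3·12 pixels = 316029/4250 ≈ 74.3597647
V = pitch²·Σt = 0.61²·316029/4250 = 27.669

t(2,1)=3.606 V=27.669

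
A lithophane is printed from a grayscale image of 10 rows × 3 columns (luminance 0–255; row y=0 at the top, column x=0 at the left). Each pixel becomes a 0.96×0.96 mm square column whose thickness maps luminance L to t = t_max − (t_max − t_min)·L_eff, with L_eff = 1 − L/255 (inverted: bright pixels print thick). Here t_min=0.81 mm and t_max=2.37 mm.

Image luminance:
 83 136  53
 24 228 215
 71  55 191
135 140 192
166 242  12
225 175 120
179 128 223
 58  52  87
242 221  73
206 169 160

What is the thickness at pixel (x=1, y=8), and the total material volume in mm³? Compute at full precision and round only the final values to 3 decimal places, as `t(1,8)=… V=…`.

span = t_max - t_min = 2.37 - 0.81 = 1.560
L(1,8) = 221, L_eff = 1 - 221/255 = 0.133333 (inverted)
t(1,8) = 2.37 - 1.560·0.133333 = 2.162
Σt over all 10·3 pixels = 214061/4250 ≈ 50.3672941
V = pitch²·Σt = 0.96²·214061/4250 = 46.418

t(1,8)=2.162 V=46.418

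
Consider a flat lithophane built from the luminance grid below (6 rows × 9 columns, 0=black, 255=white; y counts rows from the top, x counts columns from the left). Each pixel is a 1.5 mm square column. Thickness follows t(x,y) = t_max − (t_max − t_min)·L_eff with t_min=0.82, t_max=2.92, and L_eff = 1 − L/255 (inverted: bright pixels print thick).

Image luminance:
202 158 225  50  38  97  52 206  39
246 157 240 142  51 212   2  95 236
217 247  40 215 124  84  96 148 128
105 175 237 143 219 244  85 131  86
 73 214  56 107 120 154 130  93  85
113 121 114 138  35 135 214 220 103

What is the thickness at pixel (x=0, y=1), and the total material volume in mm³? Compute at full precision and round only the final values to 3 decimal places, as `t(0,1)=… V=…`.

span = t_max - t_min = 2.92 - 0.82 = 2.100
L(0,1) = 246, L_eff = 1 - 246/255 = 0.035294 (inverted)
t(0,1) = 2.92 - 2.100·0.035294 = 2.846
Σt over all 6·9 pixels = 89417/850 ≈ 105.1964706
V = pitch²·Σt = 1.5²·89417/850 = 236.692

t(0,1)=2.846 V=236.692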